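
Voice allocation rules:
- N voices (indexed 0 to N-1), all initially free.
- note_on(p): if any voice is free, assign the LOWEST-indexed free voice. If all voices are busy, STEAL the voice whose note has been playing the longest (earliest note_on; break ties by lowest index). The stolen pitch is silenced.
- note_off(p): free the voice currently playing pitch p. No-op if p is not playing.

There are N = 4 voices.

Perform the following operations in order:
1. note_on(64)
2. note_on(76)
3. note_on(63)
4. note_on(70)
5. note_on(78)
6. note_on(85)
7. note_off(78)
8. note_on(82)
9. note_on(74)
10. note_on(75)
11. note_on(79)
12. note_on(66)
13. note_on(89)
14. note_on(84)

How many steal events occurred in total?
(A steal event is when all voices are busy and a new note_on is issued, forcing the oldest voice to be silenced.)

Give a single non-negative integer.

Answer: 8

Derivation:
Op 1: note_on(64): voice 0 is free -> assigned | voices=[64 - - -]
Op 2: note_on(76): voice 1 is free -> assigned | voices=[64 76 - -]
Op 3: note_on(63): voice 2 is free -> assigned | voices=[64 76 63 -]
Op 4: note_on(70): voice 3 is free -> assigned | voices=[64 76 63 70]
Op 5: note_on(78): all voices busy, STEAL voice 0 (pitch 64, oldest) -> assign | voices=[78 76 63 70]
Op 6: note_on(85): all voices busy, STEAL voice 1 (pitch 76, oldest) -> assign | voices=[78 85 63 70]
Op 7: note_off(78): free voice 0 | voices=[- 85 63 70]
Op 8: note_on(82): voice 0 is free -> assigned | voices=[82 85 63 70]
Op 9: note_on(74): all voices busy, STEAL voice 2 (pitch 63, oldest) -> assign | voices=[82 85 74 70]
Op 10: note_on(75): all voices busy, STEAL voice 3 (pitch 70, oldest) -> assign | voices=[82 85 74 75]
Op 11: note_on(79): all voices busy, STEAL voice 1 (pitch 85, oldest) -> assign | voices=[82 79 74 75]
Op 12: note_on(66): all voices busy, STEAL voice 0 (pitch 82, oldest) -> assign | voices=[66 79 74 75]
Op 13: note_on(89): all voices busy, STEAL voice 2 (pitch 74, oldest) -> assign | voices=[66 79 89 75]
Op 14: note_on(84): all voices busy, STEAL voice 3 (pitch 75, oldest) -> assign | voices=[66 79 89 84]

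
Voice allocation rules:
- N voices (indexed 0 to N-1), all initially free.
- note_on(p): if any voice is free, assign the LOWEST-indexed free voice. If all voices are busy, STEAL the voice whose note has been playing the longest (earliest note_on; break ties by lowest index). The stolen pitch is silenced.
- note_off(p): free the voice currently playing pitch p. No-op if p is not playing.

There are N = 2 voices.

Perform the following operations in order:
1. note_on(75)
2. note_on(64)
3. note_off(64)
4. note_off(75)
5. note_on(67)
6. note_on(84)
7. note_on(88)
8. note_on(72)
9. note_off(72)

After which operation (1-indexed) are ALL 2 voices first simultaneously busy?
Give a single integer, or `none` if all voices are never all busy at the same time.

Answer: 2

Derivation:
Op 1: note_on(75): voice 0 is free -> assigned | voices=[75 -]
Op 2: note_on(64): voice 1 is free -> assigned | voices=[75 64]
Op 3: note_off(64): free voice 1 | voices=[75 -]
Op 4: note_off(75): free voice 0 | voices=[- -]
Op 5: note_on(67): voice 0 is free -> assigned | voices=[67 -]
Op 6: note_on(84): voice 1 is free -> assigned | voices=[67 84]
Op 7: note_on(88): all voices busy, STEAL voice 0 (pitch 67, oldest) -> assign | voices=[88 84]
Op 8: note_on(72): all voices busy, STEAL voice 1 (pitch 84, oldest) -> assign | voices=[88 72]
Op 9: note_off(72): free voice 1 | voices=[88 -]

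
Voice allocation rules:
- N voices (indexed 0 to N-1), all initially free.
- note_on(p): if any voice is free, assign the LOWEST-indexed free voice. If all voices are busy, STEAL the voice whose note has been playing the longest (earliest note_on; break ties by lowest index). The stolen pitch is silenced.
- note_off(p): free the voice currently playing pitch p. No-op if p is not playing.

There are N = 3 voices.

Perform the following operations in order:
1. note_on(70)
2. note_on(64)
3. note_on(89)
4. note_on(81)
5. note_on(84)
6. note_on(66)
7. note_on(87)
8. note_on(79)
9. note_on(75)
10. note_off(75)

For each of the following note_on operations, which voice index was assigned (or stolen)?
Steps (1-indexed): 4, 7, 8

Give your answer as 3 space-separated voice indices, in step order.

Op 1: note_on(70): voice 0 is free -> assigned | voices=[70 - -]
Op 2: note_on(64): voice 1 is free -> assigned | voices=[70 64 -]
Op 3: note_on(89): voice 2 is free -> assigned | voices=[70 64 89]
Op 4: note_on(81): all voices busy, STEAL voice 0 (pitch 70, oldest) -> assign | voices=[81 64 89]
Op 5: note_on(84): all voices busy, STEAL voice 1 (pitch 64, oldest) -> assign | voices=[81 84 89]
Op 6: note_on(66): all voices busy, STEAL voice 2 (pitch 89, oldest) -> assign | voices=[81 84 66]
Op 7: note_on(87): all voices busy, STEAL voice 0 (pitch 81, oldest) -> assign | voices=[87 84 66]
Op 8: note_on(79): all voices busy, STEAL voice 1 (pitch 84, oldest) -> assign | voices=[87 79 66]
Op 9: note_on(75): all voices busy, STEAL voice 2 (pitch 66, oldest) -> assign | voices=[87 79 75]
Op 10: note_off(75): free voice 2 | voices=[87 79 -]

Answer: 0 0 1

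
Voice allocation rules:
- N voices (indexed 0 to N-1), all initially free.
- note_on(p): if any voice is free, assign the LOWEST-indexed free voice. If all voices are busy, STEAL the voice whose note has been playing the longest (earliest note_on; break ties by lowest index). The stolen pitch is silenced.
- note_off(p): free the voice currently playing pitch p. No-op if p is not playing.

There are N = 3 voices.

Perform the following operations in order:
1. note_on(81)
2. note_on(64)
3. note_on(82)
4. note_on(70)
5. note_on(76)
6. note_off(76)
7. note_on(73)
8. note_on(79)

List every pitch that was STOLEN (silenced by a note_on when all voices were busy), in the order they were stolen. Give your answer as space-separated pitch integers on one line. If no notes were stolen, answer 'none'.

Op 1: note_on(81): voice 0 is free -> assigned | voices=[81 - -]
Op 2: note_on(64): voice 1 is free -> assigned | voices=[81 64 -]
Op 3: note_on(82): voice 2 is free -> assigned | voices=[81 64 82]
Op 4: note_on(70): all voices busy, STEAL voice 0 (pitch 81, oldest) -> assign | voices=[70 64 82]
Op 5: note_on(76): all voices busy, STEAL voice 1 (pitch 64, oldest) -> assign | voices=[70 76 82]
Op 6: note_off(76): free voice 1 | voices=[70 - 82]
Op 7: note_on(73): voice 1 is free -> assigned | voices=[70 73 82]
Op 8: note_on(79): all voices busy, STEAL voice 2 (pitch 82, oldest) -> assign | voices=[70 73 79]

Answer: 81 64 82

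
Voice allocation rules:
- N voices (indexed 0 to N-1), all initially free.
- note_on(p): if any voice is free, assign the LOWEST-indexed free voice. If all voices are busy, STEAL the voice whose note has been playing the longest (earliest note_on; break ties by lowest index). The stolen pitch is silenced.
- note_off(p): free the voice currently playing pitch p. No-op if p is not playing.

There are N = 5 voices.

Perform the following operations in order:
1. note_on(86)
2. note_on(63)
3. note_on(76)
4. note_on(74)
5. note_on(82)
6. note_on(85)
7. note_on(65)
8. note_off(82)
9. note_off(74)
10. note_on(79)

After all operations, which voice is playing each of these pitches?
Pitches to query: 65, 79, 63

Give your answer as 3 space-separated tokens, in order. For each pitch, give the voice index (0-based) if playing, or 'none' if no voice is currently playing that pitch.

Op 1: note_on(86): voice 0 is free -> assigned | voices=[86 - - - -]
Op 2: note_on(63): voice 1 is free -> assigned | voices=[86 63 - - -]
Op 3: note_on(76): voice 2 is free -> assigned | voices=[86 63 76 - -]
Op 4: note_on(74): voice 3 is free -> assigned | voices=[86 63 76 74 -]
Op 5: note_on(82): voice 4 is free -> assigned | voices=[86 63 76 74 82]
Op 6: note_on(85): all voices busy, STEAL voice 0 (pitch 86, oldest) -> assign | voices=[85 63 76 74 82]
Op 7: note_on(65): all voices busy, STEAL voice 1 (pitch 63, oldest) -> assign | voices=[85 65 76 74 82]
Op 8: note_off(82): free voice 4 | voices=[85 65 76 74 -]
Op 9: note_off(74): free voice 3 | voices=[85 65 76 - -]
Op 10: note_on(79): voice 3 is free -> assigned | voices=[85 65 76 79 -]

Answer: 1 3 none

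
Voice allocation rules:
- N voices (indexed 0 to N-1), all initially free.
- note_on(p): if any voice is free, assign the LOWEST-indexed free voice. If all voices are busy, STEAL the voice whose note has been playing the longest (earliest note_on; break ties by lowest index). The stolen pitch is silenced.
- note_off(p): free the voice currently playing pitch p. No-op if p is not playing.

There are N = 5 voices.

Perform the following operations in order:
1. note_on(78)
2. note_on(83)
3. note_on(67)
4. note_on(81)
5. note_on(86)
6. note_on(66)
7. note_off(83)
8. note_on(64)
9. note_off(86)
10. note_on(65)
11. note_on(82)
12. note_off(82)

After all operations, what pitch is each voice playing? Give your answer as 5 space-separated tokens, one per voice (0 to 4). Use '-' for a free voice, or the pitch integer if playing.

Op 1: note_on(78): voice 0 is free -> assigned | voices=[78 - - - -]
Op 2: note_on(83): voice 1 is free -> assigned | voices=[78 83 - - -]
Op 3: note_on(67): voice 2 is free -> assigned | voices=[78 83 67 - -]
Op 4: note_on(81): voice 3 is free -> assigned | voices=[78 83 67 81 -]
Op 5: note_on(86): voice 4 is free -> assigned | voices=[78 83 67 81 86]
Op 6: note_on(66): all voices busy, STEAL voice 0 (pitch 78, oldest) -> assign | voices=[66 83 67 81 86]
Op 7: note_off(83): free voice 1 | voices=[66 - 67 81 86]
Op 8: note_on(64): voice 1 is free -> assigned | voices=[66 64 67 81 86]
Op 9: note_off(86): free voice 4 | voices=[66 64 67 81 -]
Op 10: note_on(65): voice 4 is free -> assigned | voices=[66 64 67 81 65]
Op 11: note_on(82): all voices busy, STEAL voice 2 (pitch 67, oldest) -> assign | voices=[66 64 82 81 65]
Op 12: note_off(82): free voice 2 | voices=[66 64 - 81 65]

Answer: 66 64 - 81 65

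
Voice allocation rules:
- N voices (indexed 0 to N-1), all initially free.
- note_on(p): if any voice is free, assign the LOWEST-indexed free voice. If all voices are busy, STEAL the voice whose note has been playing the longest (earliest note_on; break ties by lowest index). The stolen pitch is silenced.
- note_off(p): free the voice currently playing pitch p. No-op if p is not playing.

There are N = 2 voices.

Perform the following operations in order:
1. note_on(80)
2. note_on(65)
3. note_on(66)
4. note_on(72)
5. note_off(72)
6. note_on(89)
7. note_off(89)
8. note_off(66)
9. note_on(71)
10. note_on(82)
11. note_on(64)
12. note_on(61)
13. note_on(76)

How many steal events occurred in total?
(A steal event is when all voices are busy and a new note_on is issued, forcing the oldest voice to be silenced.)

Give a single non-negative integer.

Answer: 5

Derivation:
Op 1: note_on(80): voice 0 is free -> assigned | voices=[80 -]
Op 2: note_on(65): voice 1 is free -> assigned | voices=[80 65]
Op 3: note_on(66): all voices busy, STEAL voice 0 (pitch 80, oldest) -> assign | voices=[66 65]
Op 4: note_on(72): all voices busy, STEAL voice 1 (pitch 65, oldest) -> assign | voices=[66 72]
Op 5: note_off(72): free voice 1 | voices=[66 -]
Op 6: note_on(89): voice 1 is free -> assigned | voices=[66 89]
Op 7: note_off(89): free voice 1 | voices=[66 -]
Op 8: note_off(66): free voice 0 | voices=[- -]
Op 9: note_on(71): voice 0 is free -> assigned | voices=[71 -]
Op 10: note_on(82): voice 1 is free -> assigned | voices=[71 82]
Op 11: note_on(64): all voices busy, STEAL voice 0 (pitch 71, oldest) -> assign | voices=[64 82]
Op 12: note_on(61): all voices busy, STEAL voice 1 (pitch 82, oldest) -> assign | voices=[64 61]
Op 13: note_on(76): all voices busy, STEAL voice 0 (pitch 64, oldest) -> assign | voices=[76 61]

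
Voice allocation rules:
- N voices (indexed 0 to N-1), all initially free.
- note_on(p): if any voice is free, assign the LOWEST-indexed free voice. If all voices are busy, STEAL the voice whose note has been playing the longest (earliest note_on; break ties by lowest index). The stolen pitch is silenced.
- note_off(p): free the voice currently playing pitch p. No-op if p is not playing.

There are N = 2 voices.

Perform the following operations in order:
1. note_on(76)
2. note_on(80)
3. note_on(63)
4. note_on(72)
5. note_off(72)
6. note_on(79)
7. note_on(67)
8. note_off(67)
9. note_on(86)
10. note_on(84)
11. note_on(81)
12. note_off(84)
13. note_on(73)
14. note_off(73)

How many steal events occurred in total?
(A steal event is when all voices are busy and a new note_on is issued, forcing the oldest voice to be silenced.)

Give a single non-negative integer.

Op 1: note_on(76): voice 0 is free -> assigned | voices=[76 -]
Op 2: note_on(80): voice 1 is free -> assigned | voices=[76 80]
Op 3: note_on(63): all voices busy, STEAL voice 0 (pitch 76, oldest) -> assign | voices=[63 80]
Op 4: note_on(72): all voices busy, STEAL voice 1 (pitch 80, oldest) -> assign | voices=[63 72]
Op 5: note_off(72): free voice 1 | voices=[63 -]
Op 6: note_on(79): voice 1 is free -> assigned | voices=[63 79]
Op 7: note_on(67): all voices busy, STEAL voice 0 (pitch 63, oldest) -> assign | voices=[67 79]
Op 8: note_off(67): free voice 0 | voices=[- 79]
Op 9: note_on(86): voice 0 is free -> assigned | voices=[86 79]
Op 10: note_on(84): all voices busy, STEAL voice 1 (pitch 79, oldest) -> assign | voices=[86 84]
Op 11: note_on(81): all voices busy, STEAL voice 0 (pitch 86, oldest) -> assign | voices=[81 84]
Op 12: note_off(84): free voice 1 | voices=[81 -]
Op 13: note_on(73): voice 1 is free -> assigned | voices=[81 73]
Op 14: note_off(73): free voice 1 | voices=[81 -]

Answer: 5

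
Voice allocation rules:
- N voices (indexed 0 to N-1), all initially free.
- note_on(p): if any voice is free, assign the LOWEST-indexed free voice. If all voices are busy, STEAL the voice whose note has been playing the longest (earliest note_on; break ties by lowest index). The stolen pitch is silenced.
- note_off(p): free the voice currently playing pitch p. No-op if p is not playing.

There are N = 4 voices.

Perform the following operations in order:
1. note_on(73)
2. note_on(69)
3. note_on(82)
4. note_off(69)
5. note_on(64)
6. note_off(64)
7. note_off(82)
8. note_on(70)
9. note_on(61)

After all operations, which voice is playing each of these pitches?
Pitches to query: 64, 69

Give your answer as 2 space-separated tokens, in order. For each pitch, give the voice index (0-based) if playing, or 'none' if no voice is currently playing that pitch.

Op 1: note_on(73): voice 0 is free -> assigned | voices=[73 - - -]
Op 2: note_on(69): voice 1 is free -> assigned | voices=[73 69 - -]
Op 3: note_on(82): voice 2 is free -> assigned | voices=[73 69 82 -]
Op 4: note_off(69): free voice 1 | voices=[73 - 82 -]
Op 5: note_on(64): voice 1 is free -> assigned | voices=[73 64 82 -]
Op 6: note_off(64): free voice 1 | voices=[73 - 82 -]
Op 7: note_off(82): free voice 2 | voices=[73 - - -]
Op 8: note_on(70): voice 1 is free -> assigned | voices=[73 70 - -]
Op 9: note_on(61): voice 2 is free -> assigned | voices=[73 70 61 -]

Answer: none none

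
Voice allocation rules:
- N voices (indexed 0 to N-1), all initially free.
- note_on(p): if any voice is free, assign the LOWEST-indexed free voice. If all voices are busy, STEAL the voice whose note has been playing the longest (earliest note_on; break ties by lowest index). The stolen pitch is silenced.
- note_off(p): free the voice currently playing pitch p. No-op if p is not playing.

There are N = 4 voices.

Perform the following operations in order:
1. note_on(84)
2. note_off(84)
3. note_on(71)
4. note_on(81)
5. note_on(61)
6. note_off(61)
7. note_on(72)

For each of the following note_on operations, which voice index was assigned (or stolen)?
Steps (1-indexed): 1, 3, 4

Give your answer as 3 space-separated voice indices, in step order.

Answer: 0 0 1

Derivation:
Op 1: note_on(84): voice 0 is free -> assigned | voices=[84 - - -]
Op 2: note_off(84): free voice 0 | voices=[- - - -]
Op 3: note_on(71): voice 0 is free -> assigned | voices=[71 - - -]
Op 4: note_on(81): voice 1 is free -> assigned | voices=[71 81 - -]
Op 5: note_on(61): voice 2 is free -> assigned | voices=[71 81 61 -]
Op 6: note_off(61): free voice 2 | voices=[71 81 - -]
Op 7: note_on(72): voice 2 is free -> assigned | voices=[71 81 72 -]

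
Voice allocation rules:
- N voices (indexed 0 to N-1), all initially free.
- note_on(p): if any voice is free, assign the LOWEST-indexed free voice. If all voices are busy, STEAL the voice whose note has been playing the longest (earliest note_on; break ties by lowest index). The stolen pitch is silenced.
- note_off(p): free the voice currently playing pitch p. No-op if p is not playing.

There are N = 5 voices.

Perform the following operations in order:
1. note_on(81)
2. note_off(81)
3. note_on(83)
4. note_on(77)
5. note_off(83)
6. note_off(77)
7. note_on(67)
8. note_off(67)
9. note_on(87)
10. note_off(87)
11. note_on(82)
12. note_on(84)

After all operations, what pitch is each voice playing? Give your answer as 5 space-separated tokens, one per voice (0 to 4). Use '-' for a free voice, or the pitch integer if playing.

Answer: 82 84 - - -

Derivation:
Op 1: note_on(81): voice 0 is free -> assigned | voices=[81 - - - -]
Op 2: note_off(81): free voice 0 | voices=[- - - - -]
Op 3: note_on(83): voice 0 is free -> assigned | voices=[83 - - - -]
Op 4: note_on(77): voice 1 is free -> assigned | voices=[83 77 - - -]
Op 5: note_off(83): free voice 0 | voices=[- 77 - - -]
Op 6: note_off(77): free voice 1 | voices=[- - - - -]
Op 7: note_on(67): voice 0 is free -> assigned | voices=[67 - - - -]
Op 8: note_off(67): free voice 0 | voices=[- - - - -]
Op 9: note_on(87): voice 0 is free -> assigned | voices=[87 - - - -]
Op 10: note_off(87): free voice 0 | voices=[- - - - -]
Op 11: note_on(82): voice 0 is free -> assigned | voices=[82 - - - -]
Op 12: note_on(84): voice 1 is free -> assigned | voices=[82 84 - - -]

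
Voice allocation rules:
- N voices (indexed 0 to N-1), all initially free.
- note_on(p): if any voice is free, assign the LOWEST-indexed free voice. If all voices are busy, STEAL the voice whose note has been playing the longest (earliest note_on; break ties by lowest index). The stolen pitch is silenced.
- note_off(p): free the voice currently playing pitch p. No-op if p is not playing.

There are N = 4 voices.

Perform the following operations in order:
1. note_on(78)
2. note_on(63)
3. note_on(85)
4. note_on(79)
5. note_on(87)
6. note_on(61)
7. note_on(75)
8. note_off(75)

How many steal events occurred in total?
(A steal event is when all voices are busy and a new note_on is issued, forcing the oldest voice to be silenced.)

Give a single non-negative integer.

Op 1: note_on(78): voice 0 is free -> assigned | voices=[78 - - -]
Op 2: note_on(63): voice 1 is free -> assigned | voices=[78 63 - -]
Op 3: note_on(85): voice 2 is free -> assigned | voices=[78 63 85 -]
Op 4: note_on(79): voice 3 is free -> assigned | voices=[78 63 85 79]
Op 5: note_on(87): all voices busy, STEAL voice 0 (pitch 78, oldest) -> assign | voices=[87 63 85 79]
Op 6: note_on(61): all voices busy, STEAL voice 1 (pitch 63, oldest) -> assign | voices=[87 61 85 79]
Op 7: note_on(75): all voices busy, STEAL voice 2 (pitch 85, oldest) -> assign | voices=[87 61 75 79]
Op 8: note_off(75): free voice 2 | voices=[87 61 - 79]

Answer: 3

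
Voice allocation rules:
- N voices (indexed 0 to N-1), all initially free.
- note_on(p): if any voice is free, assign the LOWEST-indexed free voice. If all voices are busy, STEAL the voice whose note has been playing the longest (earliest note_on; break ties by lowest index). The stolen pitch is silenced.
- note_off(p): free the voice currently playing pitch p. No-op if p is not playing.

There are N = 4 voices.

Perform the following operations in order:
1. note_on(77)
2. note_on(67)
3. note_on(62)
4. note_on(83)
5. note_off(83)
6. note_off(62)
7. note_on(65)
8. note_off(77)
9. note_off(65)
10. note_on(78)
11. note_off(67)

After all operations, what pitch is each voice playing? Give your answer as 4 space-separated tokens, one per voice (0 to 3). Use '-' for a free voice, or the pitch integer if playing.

Answer: 78 - - -

Derivation:
Op 1: note_on(77): voice 0 is free -> assigned | voices=[77 - - -]
Op 2: note_on(67): voice 1 is free -> assigned | voices=[77 67 - -]
Op 3: note_on(62): voice 2 is free -> assigned | voices=[77 67 62 -]
Op 4: note_on(83): voice 3 is free -> assigned | voices=[77 67 62 83]
Op 5: note_off(83): free voice 3 | voices=[77 67 62 -]
Op 6: note_off(62): free voice 2 | voices=[77 67 - -]
Op 7: note_on(65): voice 2 is free -> assigned | voices=[77 67 65 -]
Op 8: note_off(77): free voice 0 | voices=[- 67 65 -]
Op 9: note_off(65): free voice 2 | voices=[- 67 - -]
Op 10: note_on(78): voice 0 is free -> assigned | voices=[78 67 - -]
Op 11: note_off(67): free voice 1 | voices=[78 - - -]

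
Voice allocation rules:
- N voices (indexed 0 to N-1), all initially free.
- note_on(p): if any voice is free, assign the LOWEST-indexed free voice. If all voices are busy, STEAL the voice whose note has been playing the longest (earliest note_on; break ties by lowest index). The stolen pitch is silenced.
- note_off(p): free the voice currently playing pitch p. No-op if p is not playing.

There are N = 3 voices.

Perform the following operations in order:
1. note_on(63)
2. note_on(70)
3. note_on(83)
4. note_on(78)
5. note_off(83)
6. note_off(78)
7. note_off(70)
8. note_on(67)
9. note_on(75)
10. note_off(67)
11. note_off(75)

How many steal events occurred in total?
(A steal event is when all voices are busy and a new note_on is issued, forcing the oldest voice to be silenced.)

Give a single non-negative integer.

Answer: 1

Derivation:
Op 1: note_on(63): voice 0 is free -> assigned | voices=[63 - -]
Op 2: note_on(70): voice 1 is free -> assigned | voices=[63 70 -]
Op 3: note_on(83): voice 2 is free -> assigned | voices=[63 70 83]
Op 4: note_on(78): all voices busy, STEAL voice 0 (pitch 63, oldest) -> assign | voices=[78 70 83]
Op 5: note_off(83): free voice 2 | voices=[78 70 -]
Op 6: note_off(78): free voice 0 | voices=[- 70 -]
Op 7: note_off(70): free voice 1 | voices=[- - -]
Op 8: note_on(67): voice 0 is free -> assigned | voices=[67 - -]
Op 9: note_on(75): voice 1 is free -> assigned | voices=[67 75 -]
Op 10: note_off(67): free voice 0 | voices=[- 75 -]
Op 11: note_off(75): free voice 1 | voices=[- - -]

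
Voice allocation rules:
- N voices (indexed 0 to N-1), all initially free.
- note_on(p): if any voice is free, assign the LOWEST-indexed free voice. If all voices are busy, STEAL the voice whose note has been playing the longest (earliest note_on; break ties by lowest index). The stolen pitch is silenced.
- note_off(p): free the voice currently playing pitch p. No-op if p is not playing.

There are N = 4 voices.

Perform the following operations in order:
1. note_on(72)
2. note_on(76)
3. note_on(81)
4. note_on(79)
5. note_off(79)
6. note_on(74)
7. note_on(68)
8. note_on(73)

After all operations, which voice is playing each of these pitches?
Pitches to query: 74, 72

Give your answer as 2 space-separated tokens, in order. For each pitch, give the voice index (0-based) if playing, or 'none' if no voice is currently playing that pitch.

Answer: 3 none

Derivation:
Op 1: note_on(72): voice 0 is free -> assigned | voices=[72 - - -]
Op 2: note_on(76): voice 1 is free -> assigned | voices=[72 76 - -]
Op 3: note_on(81): voice 2 is free -> assigned | voices=[72 76 81 -]
Op 4: note_on(79): voice 3 is free -> assigned | voices=[72 76 81 79]
Op 5: note_off(79): free voice 3 | voices=[72 76 81 -]
Op 6: note_on(74): voice 3 is free -> assigned | voices=[72 76 81 74]
Op 7: note_on(68): all voices busy, STEAL voice 0 (pitch 72, oldest) -> assign | voices=[68 76 81 74]
Op 8: note_on(73): all voices busy, STEAL voice 1 (pitch 76, oldest) -> assign | voices=[68 73 81 74]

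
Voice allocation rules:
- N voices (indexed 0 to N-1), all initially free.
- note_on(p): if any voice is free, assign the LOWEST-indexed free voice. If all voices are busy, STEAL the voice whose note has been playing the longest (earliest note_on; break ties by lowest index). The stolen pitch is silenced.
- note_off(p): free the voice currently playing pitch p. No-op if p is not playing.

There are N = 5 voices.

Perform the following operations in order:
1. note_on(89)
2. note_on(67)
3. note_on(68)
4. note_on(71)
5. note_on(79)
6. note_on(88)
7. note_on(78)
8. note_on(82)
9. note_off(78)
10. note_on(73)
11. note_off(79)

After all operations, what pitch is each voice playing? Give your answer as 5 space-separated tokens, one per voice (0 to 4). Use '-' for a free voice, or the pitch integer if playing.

Op 1: note_on(89): voice 0 is free -> assigned | voices=[89 - - - -]
Op 2: note_on(67): voice 1 is free -> assigned | voices=[89 67 - - -]
Op 3: note_on(68): voice 2 is free -> assigned | voices=[89 67 68 - -]
Op 4: note_on(71): voice 3 is free -> assigned | voices=[89 67 68 71 -]
Op 5: note_on(79): voice 4 is free -> assigned | voices=[89 67 68 71 79]
Op 6: note_on(88): all voices busy, STEAL voice 0 (pitch 89, oldest) -> assign | voices=[88 67 68 71 79]
Op 7: note_on(78): all voices busy, STEAL voice 1 (pitch 67, oldest) -> assign | voices=[88 78 68 71 79]
Op 8: note_on(82): all voices busy, STEAL voice 2 (pitch 68, oldest) -> assign | voices=[88 78 82 71 79]
Op 9: note_off(78): free voice 1 | voices=[88 - 82 71 79]
Op 10: note_on(73): voice 1 is free -> assigned | voices=[88 73 82 71 79]
Op 11: note_off(79): free voice 4 | voices=[88 73 82 71 -]

Answer: 88 73 82 71 -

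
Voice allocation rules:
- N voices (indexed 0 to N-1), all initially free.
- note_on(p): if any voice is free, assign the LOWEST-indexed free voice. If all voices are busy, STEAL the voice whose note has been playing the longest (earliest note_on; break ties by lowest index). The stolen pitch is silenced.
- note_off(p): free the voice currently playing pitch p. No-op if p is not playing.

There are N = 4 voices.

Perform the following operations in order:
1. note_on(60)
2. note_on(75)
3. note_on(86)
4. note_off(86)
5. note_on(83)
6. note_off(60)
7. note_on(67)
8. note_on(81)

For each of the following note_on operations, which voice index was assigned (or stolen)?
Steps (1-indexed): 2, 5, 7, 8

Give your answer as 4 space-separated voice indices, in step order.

Op 1: note_on(60): voice 0 is free -> assigned | voices=[60 - - -]
Op 2: note_on(75): voice 1 is free -> assigned | voices=[60 75 - -]
Op 3: note_on(86): voice 2 is free -> assigned | voices=[60 75 86 -]
Op 4: note_off(86): free voice 2 | voices=[60 75 - -]
Op 5: note_on(83): voice 2 is free -> assigned | voices=[60 75 83 -]
Op 6: note_off(60): free voice 0 | voices=[- 75 83 -]
Op 7: note_on(67): voice 0 is free -> assigned | voices=[67 75 83 -]
Op 8: note_on(81): voice 3 is free -> assigned | voices=[67 75 83 81]

Answer: 1 2 0 3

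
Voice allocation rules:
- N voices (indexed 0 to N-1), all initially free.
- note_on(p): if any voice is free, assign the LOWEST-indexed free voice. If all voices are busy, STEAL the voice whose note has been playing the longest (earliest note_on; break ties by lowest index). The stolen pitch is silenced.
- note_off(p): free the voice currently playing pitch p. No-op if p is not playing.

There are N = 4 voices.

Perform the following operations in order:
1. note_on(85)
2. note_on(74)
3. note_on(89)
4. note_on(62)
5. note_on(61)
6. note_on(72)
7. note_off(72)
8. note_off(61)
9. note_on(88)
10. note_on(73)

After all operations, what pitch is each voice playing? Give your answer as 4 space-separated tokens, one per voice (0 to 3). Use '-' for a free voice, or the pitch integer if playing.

Op 1: note_on(85): voice 0 is free -> assigned | voices=[85 - - -]
Op 2: note_on(74): voice 1 is free -> assigned | voices=[85 74 - -]
Op 3: note_on(89): voice 2 is free -> assigned | voices=[85 74 89 -]
Op 4: note_on(62): voice 3 is free -> assigned | voices=[85 74 89 62]
Op 5: note_on(61): all voices busy, STEAL voice 0 (pitch 85, oldest) -> assign | voices=[61 74 89 62]
Op 6: note_on(72): all voices busy, STEAL voice 1 (pitch 74, oldest) -> assign | voices=[61 72 89 62]
Op 7: note_off(72): free voice 1 | voices=[61 - 89 62]
Op 8: note_off(61): free voice 0 | voices=[- - 89 62]
Op 9: note_on(88): voice 0 is free -> assigned | voices=[88 - 89 62]
Op 10: note_on(73): voice 1 is free -> assigned | voices=[88 73 89 62]

Answer: 88 73 89 62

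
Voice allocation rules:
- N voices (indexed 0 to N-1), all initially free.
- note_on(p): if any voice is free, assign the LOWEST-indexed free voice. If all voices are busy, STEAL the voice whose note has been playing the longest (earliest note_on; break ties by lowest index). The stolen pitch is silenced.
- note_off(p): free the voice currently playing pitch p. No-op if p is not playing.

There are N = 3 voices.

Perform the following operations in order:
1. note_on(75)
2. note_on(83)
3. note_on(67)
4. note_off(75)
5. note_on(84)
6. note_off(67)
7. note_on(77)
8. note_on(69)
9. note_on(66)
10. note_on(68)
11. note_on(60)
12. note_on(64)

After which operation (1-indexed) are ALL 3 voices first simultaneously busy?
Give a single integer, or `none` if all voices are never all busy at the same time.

Op 1: note_on(75): voice 0 is free -> assigned | voices=[75 - -]
Op 2: note_on(83): voice 1 is free -> assigned | voices=[75 83 -]
Op 3: note_on(67): voice 2 is free -> assigned | voices=[75 83 67]
Op 4: note_off(75): free voice 0 | voices=[- 83 67]
Op 5: note_on(84): voice 0 is free -> assigned | voices=[84 83 67]
Op 6: note_off(67): free voice 2 | voices=[84 83 -]
Op 7: note_on(77): voice 2 is free -> assigned | voices=[84 83 77]
Op 8: note_on(69): all voices busy, STEAL voice 1 (pitch 83, oldest) -> assign | voices=[84 69 77]
Op 9: note_on(66): all voices busy, STEAL voice 0 (pitch 84, oldest) -> assign | voices=[66 69 77]
Op 10: note_on(68): all voices busy, STEAL voice 2 (pitch 77, oldest) -> assign | voices=[66 69 68]
Op 11: note_on(60): all voices busy, STEAL voice 1 (pitch 69, oldest) -> assign | voices=[66 60 68]
Op 12: note_on(64): all voices busy, STEAL voice 0 (pitch 66, oldest) -> assign | voices=[64 60 68]

Answer: 3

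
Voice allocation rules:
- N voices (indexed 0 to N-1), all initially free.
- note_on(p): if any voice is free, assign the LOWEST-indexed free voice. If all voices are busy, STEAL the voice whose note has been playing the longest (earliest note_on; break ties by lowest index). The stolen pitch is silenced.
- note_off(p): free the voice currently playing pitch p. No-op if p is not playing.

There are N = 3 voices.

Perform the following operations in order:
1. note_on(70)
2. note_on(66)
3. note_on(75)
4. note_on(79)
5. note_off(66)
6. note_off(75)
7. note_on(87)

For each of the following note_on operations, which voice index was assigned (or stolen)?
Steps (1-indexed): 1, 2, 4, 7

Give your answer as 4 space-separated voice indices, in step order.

Op 1: note_on(70): voice 0 is free -> assigned | voices=[70 - -]
Op 2: note_on(66): voice 1 is free -> assigned | voices=[70 66 -]
Op 3: note_on(75): voice 2 is free -> assigned | voices=[70 66 75]
Op 4: note_on(79): all voices busy, STEAL voice 0 (pitch 70, oldest) -> assign | voices=[79 66 75]
Op 5: note_off(66): free voice 1 | voices=[79 - 75]
Op 6: note_off(75): free voice 2 | voices=[79 - -]
Op 7: note_on(87): voice 1 is free -> assigned | voices=[79 87 -]

Answer: 0 1 0 1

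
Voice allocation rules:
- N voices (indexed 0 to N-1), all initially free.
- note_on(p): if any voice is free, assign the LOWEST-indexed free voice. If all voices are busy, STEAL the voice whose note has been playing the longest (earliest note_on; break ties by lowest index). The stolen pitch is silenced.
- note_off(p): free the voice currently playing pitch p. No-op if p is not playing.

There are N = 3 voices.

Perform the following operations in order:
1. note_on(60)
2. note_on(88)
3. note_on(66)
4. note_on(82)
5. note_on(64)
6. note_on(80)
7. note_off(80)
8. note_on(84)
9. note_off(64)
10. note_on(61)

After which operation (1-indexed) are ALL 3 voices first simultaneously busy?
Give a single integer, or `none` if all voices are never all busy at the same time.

Op 1: note_on(60): voice 0 is free -> assigned | voices=[60 - -]
Op 2: note_on(88): voice 1 is free -> assigned | voices=[60 88 -]
Op 3: note_on(66): voice 2 is free -> assigned | voices=[60 88 66]
Op 4: note_on(82): all voices busy, STEAL voice 0 (pitch 60, oldest) -> assign | voices=[82 88 66]
Op 5: note_on(64): all voices busy, STEAL voice 1 (pitch 88, oldest) -> assign | voices=[82 64 66]
Op 6: note_on(80): all voices busy, STEAL voice 2 (pitch 66, oldest) -> assign | voices=[82 64 80]
Op 7: note_off(80): free voice 2 | voices=[82 64 -]
Op 8: note_on(84): voice 2 is free -> assigned | voices=[82 64 84]
Op 9: note_off(64): free voice 1 | voices=[82 - 84]
Op 10: note_on(61): voice 1 is free -> assigned | voices=[82 61 84]

Answer: 3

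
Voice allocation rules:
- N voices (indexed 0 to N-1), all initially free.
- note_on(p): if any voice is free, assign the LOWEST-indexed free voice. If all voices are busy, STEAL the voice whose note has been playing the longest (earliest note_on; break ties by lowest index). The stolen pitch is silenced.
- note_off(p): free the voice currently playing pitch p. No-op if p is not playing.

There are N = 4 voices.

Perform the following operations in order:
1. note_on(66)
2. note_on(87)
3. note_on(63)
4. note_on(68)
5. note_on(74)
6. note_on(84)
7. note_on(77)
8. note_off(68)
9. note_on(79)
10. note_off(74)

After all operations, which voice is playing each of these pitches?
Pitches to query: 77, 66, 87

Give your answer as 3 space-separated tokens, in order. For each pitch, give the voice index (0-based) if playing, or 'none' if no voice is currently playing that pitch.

Answer: 2 none none

Derivation:
Op 1: note_on(66): voice 0 is free -> assigned | voices=[66 - - -]
Op 2: note_on(87): voice 1 is free -> assigned | voices=[66 87 - -]
Op 3: note_on(63): voice 2 is free -> assigned | voices=[66 87 63 -]
Op 4: note_on(68): voice 3 is free -> assigned | voices=[66 87 63 68]
Op 5: note_on(74): all voices busy, STEAL voice 0 (pitch 66, oldest) -> assign | voices=[74 87 63 68]
Op 6: note_on(84): all voices busy, STEAL voice 1 (pitch 87, oldest) -> assign | voices=[74 84 63 68]
Op 7: note_on(77): all voices busy, STEAL voice 2 (pitch 63, oldest) -> assign | voices=[74 84 77 68]
Op 8: note_off(68): free voice 3 | voices=[74 84 77 -]
Op 9: note_on(79): voice 3 is free -> assigned | voices=[74 84 77 79]
Op 10: note_off(74): free voice 0 | voices=[- 84 77 79]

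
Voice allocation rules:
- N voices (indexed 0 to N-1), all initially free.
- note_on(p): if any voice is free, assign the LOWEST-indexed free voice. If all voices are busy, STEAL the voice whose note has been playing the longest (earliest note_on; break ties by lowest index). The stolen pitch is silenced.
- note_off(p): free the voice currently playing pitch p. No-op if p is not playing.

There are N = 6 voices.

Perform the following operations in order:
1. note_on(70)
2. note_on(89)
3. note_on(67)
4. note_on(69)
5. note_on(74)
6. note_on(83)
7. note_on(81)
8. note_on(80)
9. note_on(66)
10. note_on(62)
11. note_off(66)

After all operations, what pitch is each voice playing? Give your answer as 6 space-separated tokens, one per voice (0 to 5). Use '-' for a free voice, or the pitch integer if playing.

Answer: 81 80 - 62 74 83

Derivation:
Op 1: note_on(70): voice 0 is free -> assigned | voices=[70 - - - - -]
Op 2: note_on(89): voice 1 is free -> assigned | voices=[70 89 - - - -]
Op 3: note_on(67): voice 2 is free -> assigned | voices=[70 89 67 - - -]
Op 4: note_on(69): voice 3 is free -> assigned | voices=[70 89 67 69 - -]
Op 5: note_on(74): voice 4 is free -> assigned | voices=[70 89 67 69 74 -]
Op 6: note_on(83): voice 5 is free -> assigned | voices=[70 89 67 69 74 83]
Op 7: note_on(81): all voices busy, STEAL voice 0 (pitch 70, oldest) -> assign | voices=[81 89 67 69 74 83]
Op 8: note_on(80): all voices busy, STEAL voice 1 (pitch 89, oldest) -> assign | voices=[81 80 67 69 74 83]
Op 9: note_on(66): all voices busy, STEAL voice 2 (pitch 67, oldest) -> assign | voices=[81 80 66 69 74 83]
Op 10: note_on(62): all voices busy, STEAL voice 3 (pitch 69, oldest) -> assign | voices=[81 80 66 62 74 83]
Op 11: note_off(66): free voice 2 | voices=[81 80 - 62 74 83]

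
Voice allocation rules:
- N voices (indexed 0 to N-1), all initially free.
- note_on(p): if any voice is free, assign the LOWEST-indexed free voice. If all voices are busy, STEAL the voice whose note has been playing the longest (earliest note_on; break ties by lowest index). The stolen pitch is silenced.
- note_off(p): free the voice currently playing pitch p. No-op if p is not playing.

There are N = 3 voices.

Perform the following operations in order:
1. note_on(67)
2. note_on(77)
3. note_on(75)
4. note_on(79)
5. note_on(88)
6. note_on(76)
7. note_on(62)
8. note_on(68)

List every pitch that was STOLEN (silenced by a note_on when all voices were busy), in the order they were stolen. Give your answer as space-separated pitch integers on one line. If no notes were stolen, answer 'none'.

Op 1: note_on(67): voice 0 is free -> assigned | voices=[67 - -]
Op 2: note_on(77): voice 1 is free -> assigned | voices=[67 77 -]
Op 3: note_on(75): voice 2 is free -> assigned | voices=[67 77 75]
Op 4: note_on(79): all voices busy, STEAL voice 0 (pitch 67, oldest) -> assign | voices=[79 77 75]
Op 5: note_on(88): all voices busy, STEAL voice 1 (pitch 77, oldest) -> assign | voices=[79 88 75]
Op 6: note_on(76): all voices busy, STEAL voice 2 (pitch 75, oldest) -> assign | voices=[79 88 76]
Op 7: note_on(62): all voices busy, STEAL voice 0 (pitch 79, oldest) -> assign | voices=[62 88 76]
Op 8: note_on(68): all voices busy, STEAL voice 1 (pitch 88, oldest) -> assign | voices=[62 68 76]

Answer: 67 77 75 79 88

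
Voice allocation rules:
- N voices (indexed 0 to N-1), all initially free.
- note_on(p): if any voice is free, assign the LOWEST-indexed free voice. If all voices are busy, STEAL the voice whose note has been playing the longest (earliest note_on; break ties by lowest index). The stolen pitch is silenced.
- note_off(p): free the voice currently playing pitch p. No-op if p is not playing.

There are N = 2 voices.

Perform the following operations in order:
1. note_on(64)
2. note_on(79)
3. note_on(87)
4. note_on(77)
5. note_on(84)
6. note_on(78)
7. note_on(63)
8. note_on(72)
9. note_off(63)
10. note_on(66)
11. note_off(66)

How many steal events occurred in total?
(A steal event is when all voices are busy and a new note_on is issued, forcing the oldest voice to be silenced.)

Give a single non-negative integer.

Answer: 6

Derivation:
Op 1: note_on(64): voice 0 is free -> assigned | voices=[64 -]
Op 2: note_on(79): voice 1 is free -> assigned | voices=[64 79]
Op 3: note_on(87): all voices busy, STEAL voice 0 (pitch 64, oldest) -> assign | voices=[87 79]
Op 4: note_on(77): all voices busy, STEAL voice 1 (pitch 79, oldest) -> assign | voices=[87 77]
Op 5: note_on(84): all voices busy, STEAL voice 0 (pitch 87, oldest) -> assign | voices=[84 77]
Op 6: note_on(78): all voices busy, STEAL voice 1 (pitch 77, oldest) -> assign | voices=[84 78]
Op 7: note_on(63): all voices busy, STEAL voice 0 (pitch 84, oldest) -> assign | voices=[63 78]
Op 8: note_on(72): all voices busy, STEAL voice 1 (pitch 78, oldest) -> assign | voices=[63 72]
Op 9: note_off(63): free voice 0 | voices=[- 72]
Op 10: note_on(66): voice 0 is free -> assigned | voices=[66 72]
Op 11: note_off(66): free voice 0 | voices=[- 72]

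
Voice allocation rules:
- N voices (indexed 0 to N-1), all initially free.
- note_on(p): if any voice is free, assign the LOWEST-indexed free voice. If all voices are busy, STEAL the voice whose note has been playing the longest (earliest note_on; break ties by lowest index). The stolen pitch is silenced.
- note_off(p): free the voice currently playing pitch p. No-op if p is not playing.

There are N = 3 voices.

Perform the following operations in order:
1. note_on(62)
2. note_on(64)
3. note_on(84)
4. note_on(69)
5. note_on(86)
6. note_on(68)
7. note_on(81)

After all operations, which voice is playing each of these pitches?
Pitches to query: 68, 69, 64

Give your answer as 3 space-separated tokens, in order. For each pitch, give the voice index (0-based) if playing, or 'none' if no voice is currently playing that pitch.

Op 1: note_on(62): voice 0 is free -> assigned | voices=[62 - -]
Op 2: note_on(64): voice 1 is free -> assigned | voices=[62 64 -]
Op 3: note_on(84): voice 2 is free -> assigned | voices=[62 64 84]
Op 4: note_on(69): all voices busy, STEAL voice 0 (pitch 62, oldest) -> assign | voices=[69 64 84]
Op 5: note_on(86): all voices busy, STEAL voice 1 (pitch 64, oldest) -> assign | voices=[69 86 84]
Op 6: note_on(68): all voices busy, STEAL voice 2 (pitch 84, oldest) -> assign | voices=[69 86 68]
Op 7: note_on(81): all voices busy, STEAL voice 0 (pitch 69, oldest) -> assign | voices=[81 86 68]

Answer: 2 none none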